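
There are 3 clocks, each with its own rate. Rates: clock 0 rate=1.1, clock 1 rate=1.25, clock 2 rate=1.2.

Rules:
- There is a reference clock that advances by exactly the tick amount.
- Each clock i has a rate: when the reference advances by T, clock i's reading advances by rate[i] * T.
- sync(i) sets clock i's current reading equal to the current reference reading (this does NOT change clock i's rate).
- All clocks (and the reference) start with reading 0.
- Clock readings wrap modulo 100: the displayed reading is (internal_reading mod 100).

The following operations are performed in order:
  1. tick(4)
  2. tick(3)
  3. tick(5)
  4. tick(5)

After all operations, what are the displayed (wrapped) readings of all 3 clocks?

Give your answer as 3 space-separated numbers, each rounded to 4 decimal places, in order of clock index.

Answer: 18.7000 21.2500 20.4000

Derivation:
After op 1 tick(4): ref=4.0000 raw=[4.4000 5.0000 4.8000]
After op 2 tick(3): ref=7.0000 raw=[7.7000 8.7500 8.4000]
After op 3 tick(5): ref=12.0000 raw=[13.2000 15.0000 14.4000]
After op 4 tick(5): ref=17.0000 raw=[18.7000 21.2500 20.4000]
Wrap final raw readings (mod 100): 18.7000 mod 100 = 18.7000; 21.2500 mod 100 = 21.2500; 20.4000 mod 100 = 20.4000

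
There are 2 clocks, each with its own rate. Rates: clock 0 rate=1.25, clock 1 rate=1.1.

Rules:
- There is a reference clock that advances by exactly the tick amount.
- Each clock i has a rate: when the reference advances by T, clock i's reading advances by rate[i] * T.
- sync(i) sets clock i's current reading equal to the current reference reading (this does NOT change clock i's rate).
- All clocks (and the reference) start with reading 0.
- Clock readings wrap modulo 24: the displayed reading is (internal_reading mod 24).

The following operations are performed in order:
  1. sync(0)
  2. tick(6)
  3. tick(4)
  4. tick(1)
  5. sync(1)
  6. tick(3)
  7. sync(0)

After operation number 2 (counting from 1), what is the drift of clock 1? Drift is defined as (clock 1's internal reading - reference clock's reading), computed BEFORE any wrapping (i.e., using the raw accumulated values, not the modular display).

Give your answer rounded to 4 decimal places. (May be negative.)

After op 1 sync(0): ref=0.0000 raw=[0.0000 0.0000]
After op 2 tick(6): ref=6.0000 raw=[7.5000 6.6000]
Drift of clock 1 after op 2: 6.6000 - 6.0000 = 0.6000

Answer: 0.6000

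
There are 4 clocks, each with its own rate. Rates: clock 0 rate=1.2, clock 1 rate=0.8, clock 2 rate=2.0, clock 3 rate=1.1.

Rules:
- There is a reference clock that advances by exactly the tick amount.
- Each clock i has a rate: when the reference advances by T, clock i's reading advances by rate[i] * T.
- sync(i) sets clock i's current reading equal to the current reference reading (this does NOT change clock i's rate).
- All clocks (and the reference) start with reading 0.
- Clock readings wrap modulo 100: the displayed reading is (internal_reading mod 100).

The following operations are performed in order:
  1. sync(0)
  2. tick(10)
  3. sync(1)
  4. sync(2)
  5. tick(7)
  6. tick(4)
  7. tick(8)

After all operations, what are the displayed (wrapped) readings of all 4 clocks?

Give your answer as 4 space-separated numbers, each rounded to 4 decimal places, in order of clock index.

Answer: 34.8000 25.2000 48.0000 31.9000

Derivation:
After op 1 sync(0): ref=0.0000 raw=[0.0000 0.0000 0.0000 0.0000]
After op 2 tick(10): ref=10.0000 raw=[12.0000 8.0000 20.0000 11.0000]
After op 3 sync(1): ref=10.0000 raw=[12.0000 10.0000 20.0000 11.0000]
After op 4 sync(2): ref=10.0000 raw=[12.0000 10.0000 10.0000 11.0000]
After op 5 tick(7): ref=17.0000 raw=[20.4000 15.6000 24.0000 18.7000]
After op 6 tick(4): ref=21.0000 raw=[25.2000 18.8000 32.0000 23.1000]
After op 7 tick(8): ref=29.0000 raw=[34.8000 25.2000 48.0000 31.9000]
Wrap final raw readings (mod 100): 34.8000 mod 100 = 34.8000; 25.2000 mod 100 = 25.2000; 48.0000 mod 100 = 48.0000; 31.9000 mod 100 = 31.9000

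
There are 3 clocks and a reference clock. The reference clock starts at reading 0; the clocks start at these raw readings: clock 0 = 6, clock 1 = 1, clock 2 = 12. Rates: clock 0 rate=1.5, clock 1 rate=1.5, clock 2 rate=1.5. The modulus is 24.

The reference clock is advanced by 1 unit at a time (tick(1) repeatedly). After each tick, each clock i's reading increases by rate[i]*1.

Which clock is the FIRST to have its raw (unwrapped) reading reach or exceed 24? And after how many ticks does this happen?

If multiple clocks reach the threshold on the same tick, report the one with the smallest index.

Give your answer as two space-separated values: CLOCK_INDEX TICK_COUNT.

Answer: 2 8

Derivation:
clock 0: start=6, rate=1.5, needs 24-6 = 18; ticks = ceil(18/1.5) = ceil(12.0000) = 12; reading at tick 12 = 6 + 1.5*12 = 24.0000
clock 1: start=1, rate=1.5, needs 24-1 = 23; ticks = ceil(23/1.5) = ceil(15.3333) = 16; reading at tick 16 = 1 + 1.5*16 = 25.0000
clock 2: start=12, rate=1.5, needs 24-12 = 12; ticks = ceil(12/1.5) = ceil(8.0000) = 8; reading at tick 8 = 12 + 1.5*8 = 24.0000
Minimum tick count = 8; winners = [2]; smallest index = 2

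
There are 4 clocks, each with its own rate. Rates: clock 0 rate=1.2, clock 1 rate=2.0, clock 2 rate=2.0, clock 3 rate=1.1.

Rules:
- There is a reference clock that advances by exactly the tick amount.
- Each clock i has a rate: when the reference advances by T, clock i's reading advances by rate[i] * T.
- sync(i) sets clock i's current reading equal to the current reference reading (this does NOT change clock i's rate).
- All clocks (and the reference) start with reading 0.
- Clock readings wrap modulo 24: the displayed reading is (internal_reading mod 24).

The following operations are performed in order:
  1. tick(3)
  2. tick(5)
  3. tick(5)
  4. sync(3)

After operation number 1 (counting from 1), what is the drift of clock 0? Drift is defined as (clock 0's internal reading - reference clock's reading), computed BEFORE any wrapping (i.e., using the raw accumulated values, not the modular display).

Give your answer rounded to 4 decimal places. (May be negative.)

After op 1 tick(3): ref=3.0000 raw=[3.6000 6.0000 6.0000 3.3000]
Drift of clock 0 after op 1: 3.6000 - 3.0000 = 0.6000

Answer: 0.6000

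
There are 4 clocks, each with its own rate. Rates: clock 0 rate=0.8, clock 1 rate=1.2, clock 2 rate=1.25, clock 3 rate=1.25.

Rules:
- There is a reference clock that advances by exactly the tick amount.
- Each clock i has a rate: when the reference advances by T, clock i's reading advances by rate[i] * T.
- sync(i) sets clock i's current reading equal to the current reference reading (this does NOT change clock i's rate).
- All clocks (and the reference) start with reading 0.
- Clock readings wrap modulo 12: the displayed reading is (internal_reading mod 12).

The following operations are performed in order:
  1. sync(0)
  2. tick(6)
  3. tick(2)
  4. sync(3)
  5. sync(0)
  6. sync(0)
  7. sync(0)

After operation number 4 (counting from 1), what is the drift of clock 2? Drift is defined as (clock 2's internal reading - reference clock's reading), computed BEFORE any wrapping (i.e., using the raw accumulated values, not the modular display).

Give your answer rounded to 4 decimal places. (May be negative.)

Answer: 2.0000

Derivation:
After op 1 sync(0): ref=0.0000 raw=[0.0000 0.0000 0.0000 0.0000]
After op 2 tick(6): ref=6.0000 raw=[4.8000 7.2000 7.5000 7.5000]
After op 3 tick(2): ref=8.0000 raw=[6.4000 9.6000 10.0000 10.0000]
After op 4 sync(3): ref=8.0000 raw=[6.4000 9.6000 10.0000 8.0000]
Drift of clock 2 after op 4: 10.0000 - 8.0000 = 2.0000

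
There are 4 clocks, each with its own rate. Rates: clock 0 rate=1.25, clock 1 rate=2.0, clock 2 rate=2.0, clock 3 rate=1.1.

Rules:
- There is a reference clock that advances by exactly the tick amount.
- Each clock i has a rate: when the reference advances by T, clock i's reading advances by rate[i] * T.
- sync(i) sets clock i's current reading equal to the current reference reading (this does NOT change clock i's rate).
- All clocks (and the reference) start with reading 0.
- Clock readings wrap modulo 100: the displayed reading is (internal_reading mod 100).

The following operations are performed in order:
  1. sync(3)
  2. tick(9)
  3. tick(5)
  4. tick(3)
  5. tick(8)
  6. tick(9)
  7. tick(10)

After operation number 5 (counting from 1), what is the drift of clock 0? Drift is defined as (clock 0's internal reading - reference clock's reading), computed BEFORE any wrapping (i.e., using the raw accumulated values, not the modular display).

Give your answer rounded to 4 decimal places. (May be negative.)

Answer: 6.2500

Derivation:
After op 1 sync(3): ref=0.0000 raw=[0.0000 0.0000 0.0000 0.0000]
After op 2 tick(9): ref=9.0000 raw=[11.2500 18.0000 18.0000 9.9000]
After op 3 tick(5): ref=14.0000 raw=[17.5000 28.0000 28.0000 15.4000]
After op 4 tick(3): ref=17.0000 raw=[21.2500 34.0000 34.0000 18.7000]
After op 5 tick(8): ref=25.0000 raw=[31.2500 50.0000 50.0000 27.5000]
Drift of clock 0 after op 5: 31.2500 - 25.0000 = 6.2500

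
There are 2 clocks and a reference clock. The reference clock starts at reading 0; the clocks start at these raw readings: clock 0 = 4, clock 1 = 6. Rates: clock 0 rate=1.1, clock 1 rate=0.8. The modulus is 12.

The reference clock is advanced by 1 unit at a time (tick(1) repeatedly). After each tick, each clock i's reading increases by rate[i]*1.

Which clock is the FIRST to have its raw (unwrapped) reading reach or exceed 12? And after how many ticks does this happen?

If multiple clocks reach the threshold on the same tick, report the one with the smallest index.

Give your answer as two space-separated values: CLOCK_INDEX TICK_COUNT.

Answer: 0 8

Derivation:
clock 0: start=4, rate=1.1, needs 12-4 = 8; ticks = ceil(8/1.1) = ceil(7.2727) = 8; reading at tick 8 = 4 + 1.1*8 = 12.8000
clock 1: start=6, rate=0.8, needs 12-6 = 6; ticks = ceil(6/0.8) = ceil(7.5000) = 8; reading at tick 8 = 6 + 0.8*8 = 12.4000
Minimum tick count = 8; winners = [0, 1]; smallest index = 0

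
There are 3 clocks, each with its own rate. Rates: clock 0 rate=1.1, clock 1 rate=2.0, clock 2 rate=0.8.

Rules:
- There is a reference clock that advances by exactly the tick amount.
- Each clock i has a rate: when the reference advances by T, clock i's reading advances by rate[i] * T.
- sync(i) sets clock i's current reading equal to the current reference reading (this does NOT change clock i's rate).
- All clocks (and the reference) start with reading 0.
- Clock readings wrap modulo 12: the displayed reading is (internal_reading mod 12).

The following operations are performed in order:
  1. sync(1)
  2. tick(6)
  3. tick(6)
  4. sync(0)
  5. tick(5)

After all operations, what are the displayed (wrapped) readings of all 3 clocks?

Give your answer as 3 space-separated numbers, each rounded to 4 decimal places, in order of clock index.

Answer: 5.5000 10.0000 1.6000

Derivation:
After op 1 sync(1): ref=0.0000 raw=[0.0000 0.0000 0.0000]
After op 2 tick(6): ref=6.0000 raw=[6.6000 12.0000 4.8000]
After op 3 tick(6): ref=12.0000 raw=[13.2000 24.0000 9.6000]
After op 4 sync(0): ref=12.0000 raw=[12.0000 24.0000 9.6000]
After op 5 tick(5): ref=17.0000 raw=[17.5000 34.0000 13.6000]
Wrap final raw readings (mod 12): 17.5000 mod 12 = 5.5000; 34.0000 mod 12 = 10.0000; 13.6000 mod 12 = 1.6000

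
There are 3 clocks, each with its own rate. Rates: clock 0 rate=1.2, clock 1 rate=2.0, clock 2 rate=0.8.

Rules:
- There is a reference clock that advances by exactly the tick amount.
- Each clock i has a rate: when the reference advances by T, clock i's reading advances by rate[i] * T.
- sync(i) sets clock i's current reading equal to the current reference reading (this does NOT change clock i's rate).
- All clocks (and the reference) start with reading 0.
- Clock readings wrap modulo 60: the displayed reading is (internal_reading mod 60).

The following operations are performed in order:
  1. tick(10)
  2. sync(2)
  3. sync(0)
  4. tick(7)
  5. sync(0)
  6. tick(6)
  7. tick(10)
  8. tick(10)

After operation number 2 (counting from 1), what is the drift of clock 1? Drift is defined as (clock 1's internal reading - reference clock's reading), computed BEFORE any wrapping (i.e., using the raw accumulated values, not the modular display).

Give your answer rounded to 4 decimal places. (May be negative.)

Answer: 10.0000

Derivation:
After op 1 tick(10): ref=10.0000 raw=[12.0000 20.0000 8.0000]
After op 2 sync(2): ref=10.0000 raw=[12.0000 20.0000 10.0000]
Drift of clock 1 after op 2: 20.0000 - 10.0000 = 10.0000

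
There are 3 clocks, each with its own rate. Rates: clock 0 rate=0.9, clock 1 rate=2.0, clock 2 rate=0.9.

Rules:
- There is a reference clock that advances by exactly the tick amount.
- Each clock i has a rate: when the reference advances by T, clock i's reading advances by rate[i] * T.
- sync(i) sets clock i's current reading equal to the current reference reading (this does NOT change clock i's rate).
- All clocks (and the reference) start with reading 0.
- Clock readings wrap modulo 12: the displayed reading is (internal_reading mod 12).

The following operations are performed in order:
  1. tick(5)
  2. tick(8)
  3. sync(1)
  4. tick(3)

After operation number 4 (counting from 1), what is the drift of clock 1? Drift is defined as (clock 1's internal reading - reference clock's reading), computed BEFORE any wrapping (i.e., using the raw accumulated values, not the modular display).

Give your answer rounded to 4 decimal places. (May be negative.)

Answer: 3.0000

Derivation:
After op 1 tick(5): ref=5.0000 raw=[4.5000 10.0000 4.5000]
After op 2 tick(8): ref=13.0000 raw=[11.7000 26.0000 11.7000]
After op 3 sync(1): ref=13.0000 raw=[11.7000 13.0000 11.7000]
After op 4 tick(3): ref=16.0000 raw=[14.4000 19.0000 14.4000]
Drift of clock 1 after op 4: 19.0000 - 16.0000 = 3.0000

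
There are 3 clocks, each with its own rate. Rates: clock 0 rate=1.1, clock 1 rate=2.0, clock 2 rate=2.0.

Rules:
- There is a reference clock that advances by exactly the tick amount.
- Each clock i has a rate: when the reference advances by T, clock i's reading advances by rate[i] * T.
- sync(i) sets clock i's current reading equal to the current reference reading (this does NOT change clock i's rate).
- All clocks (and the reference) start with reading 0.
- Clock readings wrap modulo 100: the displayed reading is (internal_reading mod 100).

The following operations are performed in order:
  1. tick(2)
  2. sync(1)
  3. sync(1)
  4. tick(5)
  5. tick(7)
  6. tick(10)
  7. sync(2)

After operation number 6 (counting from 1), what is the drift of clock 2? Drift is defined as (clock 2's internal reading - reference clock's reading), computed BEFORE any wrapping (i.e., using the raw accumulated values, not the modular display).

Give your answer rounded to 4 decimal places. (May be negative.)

After op 1 tick(2): ref=2.0000 raw=[2.2000 4.0000 4.0000]
After op 2 sync(1): ref=2.0000 raw=[2.2000 2.0000 4.0000]
After op 3 sync(1): ref=2.0000 raw=[2.2000 2.0000 4.0000]
After op 4 tick(5): ref=7.0000 raw=[7.7000 12.0000 14.0000]
After op 5 tick(7): ref=14.0000 raw=[15.4000 26.0000 28.0000]
After op 6 tick(10): ref=24.0000 raw=[26.4000 46.0000 48.0000]
Drift of clock 2 after op 6: 48.0000 - 24.0000 = 24.0000

Answer: 24.0000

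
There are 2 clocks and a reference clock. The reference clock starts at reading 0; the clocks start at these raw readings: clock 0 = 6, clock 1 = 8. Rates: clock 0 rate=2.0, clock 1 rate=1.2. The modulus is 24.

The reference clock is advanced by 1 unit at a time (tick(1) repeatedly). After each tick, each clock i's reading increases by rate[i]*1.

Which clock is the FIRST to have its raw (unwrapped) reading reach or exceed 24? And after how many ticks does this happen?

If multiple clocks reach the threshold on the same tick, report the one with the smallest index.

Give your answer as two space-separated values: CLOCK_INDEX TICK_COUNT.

Answer: 0 9

Derivation:
clock 0: start=6, rate=2.0, needs 24-6 = 18; ticks = ceil(18/2.0) = ceil(9.0000) = 9; reading at tick 9 = 6 + 2.0*9 = 24.0000
clock 1: start=8, rate=1.2, needs 24-8 = 16; ticks = ceil(16/1.2) = ceil(13.3333) = 14; reading at tick 14 = 8 + 1.2*14 = 24.8000
Minimum tick count = 9; winners = [0]; smallest index = 0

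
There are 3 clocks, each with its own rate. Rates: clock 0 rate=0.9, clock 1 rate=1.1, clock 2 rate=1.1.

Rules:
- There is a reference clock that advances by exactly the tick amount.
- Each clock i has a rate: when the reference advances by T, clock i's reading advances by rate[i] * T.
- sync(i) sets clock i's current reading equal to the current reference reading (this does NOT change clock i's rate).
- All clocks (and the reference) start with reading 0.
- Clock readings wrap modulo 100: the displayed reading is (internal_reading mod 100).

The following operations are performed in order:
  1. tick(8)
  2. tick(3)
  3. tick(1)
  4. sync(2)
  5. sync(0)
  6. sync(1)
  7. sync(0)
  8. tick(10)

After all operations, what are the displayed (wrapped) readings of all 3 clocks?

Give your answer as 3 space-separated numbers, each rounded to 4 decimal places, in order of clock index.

Answer: 21.0000 23.0000 23.0000

Derivation:
After op 1 tick(8): ref=8.0000 raw=[7.2000 8.8000 8.8000]
After op 2 tick(3): ref=11.0000 raw=[9.9000 12.1000 12.1000]
After op 3 tick(1): ref=12.0000 raw=[10.8000 13.2000 13.2000]
After op 4 sync(2): ref=12.0000 raw=[10.8000 13.2000 12.0000]
After op 5 sync(0): ref=12.0000 raw=[12.0000 13.2000 12.0000]
After op 6 sync(1): ref=12.0000 raw=[12.0000 12.0000 12.0000]
After op 7 sync(0): ref=12.0000 raw=[12.0000 12.0000 12.0000]
After op 8 tick(10): ref=22.0000 raw=[21.0000 23.0000 23.0000]
Wrap final raw readings (mod 100): 21.0000 mod 100 = 21.0000; 23.0000 mod 100 = 23.0000; 23.0000 mod 100 = 23.0000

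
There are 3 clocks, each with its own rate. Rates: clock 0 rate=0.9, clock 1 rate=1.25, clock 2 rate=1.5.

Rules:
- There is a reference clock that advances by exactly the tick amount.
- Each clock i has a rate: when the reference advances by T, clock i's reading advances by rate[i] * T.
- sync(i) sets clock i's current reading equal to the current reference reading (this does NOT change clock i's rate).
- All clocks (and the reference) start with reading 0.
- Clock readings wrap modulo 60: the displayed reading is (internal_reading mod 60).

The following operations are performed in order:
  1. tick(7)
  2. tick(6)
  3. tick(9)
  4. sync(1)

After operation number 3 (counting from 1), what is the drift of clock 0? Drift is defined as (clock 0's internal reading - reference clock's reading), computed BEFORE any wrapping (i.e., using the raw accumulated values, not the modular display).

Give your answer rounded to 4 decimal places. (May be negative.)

After op 1 tick(7): ref=7.0000 raw=[6.3000 8.7500 10.5000]
After op 2 tick(6): ref=13.0000 raw=[11.7000 16.2500 19.5000]
After op 3 tick(9): ref=22.0000 raw=[19.8000 27.5000 33.0000]
Drift of clock 0 after op 3: 19.8000 - 22.0000 = -2.2000

Answer: -2.2000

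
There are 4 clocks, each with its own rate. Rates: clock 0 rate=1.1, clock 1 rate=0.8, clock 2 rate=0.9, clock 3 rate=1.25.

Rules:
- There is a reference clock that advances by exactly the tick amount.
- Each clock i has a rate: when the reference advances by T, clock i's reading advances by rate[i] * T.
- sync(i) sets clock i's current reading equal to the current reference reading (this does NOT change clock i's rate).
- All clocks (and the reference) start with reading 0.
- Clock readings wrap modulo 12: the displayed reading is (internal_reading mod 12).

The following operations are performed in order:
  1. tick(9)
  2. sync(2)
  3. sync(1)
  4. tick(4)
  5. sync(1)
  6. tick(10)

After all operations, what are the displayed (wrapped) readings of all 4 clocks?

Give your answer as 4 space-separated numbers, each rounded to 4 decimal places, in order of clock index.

After op 1 tick(9): ref=9.0000 raw=[9.9000 7.2000 8.1000 11.2500]
After op 2 sync(2): ref=9.0000 raw=[9.9000 7.2000 9.0000 11.2500]
After op 3 sync(1): ref=9.0000 raw=[9.9000 9.0000 9.0000 11.2500]
After op 4 tick(4): ref=13.0000 raw=[14.3000 12.2000 12.6000 16.2500]
After op 5 sync(1): ref=13.0000 raw=[14.3000 13.0000 12.6000 16.2500]
After op 6 tick(10): ref=23.0000 raw=[25.3000 21.0000 21.6000 28.7500]
Wrap final raw readings (mod 12): 25.3000 mod 12 = 1.3000; 21.0000 mod 12 = 9.0000; 21.6000 mod 12 = 9.6000; 28.7500 mod 12 = 4.7500

Answer: 1.3000 9.0000 9.6000 4.7500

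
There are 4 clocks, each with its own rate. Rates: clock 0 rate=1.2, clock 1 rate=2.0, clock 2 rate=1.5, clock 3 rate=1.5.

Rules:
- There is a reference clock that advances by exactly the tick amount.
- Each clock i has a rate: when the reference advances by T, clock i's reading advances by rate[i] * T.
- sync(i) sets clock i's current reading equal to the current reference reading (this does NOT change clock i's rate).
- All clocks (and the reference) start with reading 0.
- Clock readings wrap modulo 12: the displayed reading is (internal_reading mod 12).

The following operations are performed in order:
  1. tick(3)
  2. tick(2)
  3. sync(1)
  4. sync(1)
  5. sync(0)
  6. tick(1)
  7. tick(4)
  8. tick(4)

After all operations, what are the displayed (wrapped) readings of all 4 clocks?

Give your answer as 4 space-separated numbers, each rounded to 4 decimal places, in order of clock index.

Answer: 3.8000 11.0000 9.0000 9.0000

Derivation:
After op 1 tick(3): ref=3.0000 raw=[3.6000 6.0000 4.5000 4.5000]
After op 2 tick(2): ref=5.0000 raw=[6.0000 10.0000 7.5000 7.5000]
After op 3 sync(1): ref=5.0000 raw=[6.0000 5.0000 7.5000 7.5000]
After op 4 sync(1): ref=5.0000 raw=[6.0000 5.0000 7.5000 7.5000]
After op 5 sync(0): ref=5.0000 raw=[5.0000 5.0000 7.5000 7.5000]
After op 6 tick(1): ref=6.0000 raw=[6.2000 7.0000 9.0000 9.0000]
After op 7 tick(4): ref=10.0000 raw=[11.0000 15.0000 15.0000 15.0000]
After op 8 tick(4): ref=14.0000 raw=[15.8000 23.0000 21.0000 21.0000]
Wrap final raw readings (mod 12): 15.8000 mod 12 = 3.8000; 23.0000 mod 12 = 11.0000; 21.0000 mod 12 = 9.0000; 21.0000 mod 12 = 9.0000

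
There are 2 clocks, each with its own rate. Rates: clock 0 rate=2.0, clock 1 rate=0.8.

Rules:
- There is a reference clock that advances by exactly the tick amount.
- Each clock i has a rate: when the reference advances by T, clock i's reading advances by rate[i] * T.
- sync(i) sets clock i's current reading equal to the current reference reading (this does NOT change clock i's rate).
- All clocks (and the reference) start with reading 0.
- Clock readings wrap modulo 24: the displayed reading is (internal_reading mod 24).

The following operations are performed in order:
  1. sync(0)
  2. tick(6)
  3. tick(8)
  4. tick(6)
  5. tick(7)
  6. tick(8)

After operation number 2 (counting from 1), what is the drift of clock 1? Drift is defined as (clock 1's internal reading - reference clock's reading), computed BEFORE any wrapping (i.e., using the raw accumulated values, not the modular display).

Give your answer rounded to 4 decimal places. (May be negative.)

After op 1 sync(0): ref=0.0000 raw=[0.0000 0.0000]
After op 2 tick(6): ref=6.0000 raw=[12.0000 4.8000]
Drift of clock 1 after op 2: 4.8000 - 6.0000 = -1.2000

Answer: -1.2000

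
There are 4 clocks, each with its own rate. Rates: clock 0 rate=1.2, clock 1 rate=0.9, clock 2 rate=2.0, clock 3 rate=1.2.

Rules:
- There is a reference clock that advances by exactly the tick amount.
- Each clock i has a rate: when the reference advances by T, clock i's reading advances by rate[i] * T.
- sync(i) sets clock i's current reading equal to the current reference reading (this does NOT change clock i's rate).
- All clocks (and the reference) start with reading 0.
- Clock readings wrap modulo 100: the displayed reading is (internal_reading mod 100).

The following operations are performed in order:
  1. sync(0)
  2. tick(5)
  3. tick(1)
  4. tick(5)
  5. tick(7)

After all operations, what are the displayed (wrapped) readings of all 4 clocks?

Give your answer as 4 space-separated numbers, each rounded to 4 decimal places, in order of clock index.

Answer: 21.6000 16.2000 36.0000 21.6000

Derivation:
After op 1 sync(0): ref=0.0000 raw=[0.0000 0.0000 0.0000 0.0000]
After op 2 tick(5): ref=5.0000 raw=[6.0000 4.5000 10.0000 6.0000]
After op 3 tick(1): ref=6.0000 raw=[7.2000 5.4000 12.0000 7.2000]
After op 4 tick(5): ref=11.0000 raw=[13.2000 9.9000 22.0000 13.2000]
After op 5 tick(7): ref=18.0000 raw=[21.6000 16.2000 36.0000 21.6000]
Wrap final raw readings (mod 100): 21.6000 mod 100 = 21.6000; 16.2000 mod 100 = 16.2000; 36.0000 mod 100 = 36.0000; 21.6000 mod 100 = 21.6000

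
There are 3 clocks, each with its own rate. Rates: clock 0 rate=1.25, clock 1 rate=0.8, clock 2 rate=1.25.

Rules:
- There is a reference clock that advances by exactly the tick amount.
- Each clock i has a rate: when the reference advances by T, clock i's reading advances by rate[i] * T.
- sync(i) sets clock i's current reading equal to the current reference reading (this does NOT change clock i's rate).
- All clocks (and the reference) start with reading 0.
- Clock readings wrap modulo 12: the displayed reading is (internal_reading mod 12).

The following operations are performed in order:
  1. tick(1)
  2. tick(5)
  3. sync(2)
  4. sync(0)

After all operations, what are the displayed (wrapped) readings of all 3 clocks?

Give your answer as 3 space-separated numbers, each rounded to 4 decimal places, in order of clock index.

Answer: 6.0000 4.8000 6.0000

Derivation:
After op 1 tick(1): ref=1.0000 raw=[1.2500 0.8000 1.2500]
After op 2 tick(5): ref=6.0000 raw=[7.5000 4.8000 7.5000]
After op 3 sync(2): ref=6.0000 raw=[7.5000 4.8000 6.0000]
After op 4 sync(0): ref=6.0000 raw=[6.0000 4.8000 6.0000]
Wrap final raw readings (mod 12): 6.0000 mod 12 = 6.0000; 4.8000 mod 12 = 4.8000; 6.0000 mod 12 = 6.0000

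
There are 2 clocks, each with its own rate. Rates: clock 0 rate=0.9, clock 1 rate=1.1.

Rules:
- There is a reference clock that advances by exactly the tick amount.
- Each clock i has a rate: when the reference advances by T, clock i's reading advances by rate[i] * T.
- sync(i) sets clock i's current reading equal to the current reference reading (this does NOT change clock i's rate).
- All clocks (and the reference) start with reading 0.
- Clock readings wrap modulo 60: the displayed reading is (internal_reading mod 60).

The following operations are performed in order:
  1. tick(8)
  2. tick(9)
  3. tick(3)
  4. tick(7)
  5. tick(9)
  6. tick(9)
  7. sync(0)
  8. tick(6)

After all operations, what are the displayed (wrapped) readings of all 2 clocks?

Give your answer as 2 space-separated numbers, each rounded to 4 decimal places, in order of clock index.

After op 1 tick(8): ref=8.0000 raw=[7.2000 8.8000]
After op 2 tick(9): ref=17.0000 raw=[15.3000 18.7000]
After op 3 tick(3): ref=20.0000 raw=[18.0000 22.0000]
After op 4 tick(7): ref=27.0000 raw=[24.3000 29.7000]
After op 5 tick(9): ref=36.0000 raw=[32.4000 39.6000]
After op 6 tick(9): ref=45.0000 raw=[40.5000 49.5000]
After op 7 sync(0): ref=45.0000 raw=[45.0000 49.5000]
After op 8 tick(6): ref=51.0000 raw=[50.4000 56.1000]
Wrap final raw readings (mod 60): 50.4000 mod 60 = 50.4000; 56.1000 mod 60 = 56.1000

Answer: 50.4000 56.1000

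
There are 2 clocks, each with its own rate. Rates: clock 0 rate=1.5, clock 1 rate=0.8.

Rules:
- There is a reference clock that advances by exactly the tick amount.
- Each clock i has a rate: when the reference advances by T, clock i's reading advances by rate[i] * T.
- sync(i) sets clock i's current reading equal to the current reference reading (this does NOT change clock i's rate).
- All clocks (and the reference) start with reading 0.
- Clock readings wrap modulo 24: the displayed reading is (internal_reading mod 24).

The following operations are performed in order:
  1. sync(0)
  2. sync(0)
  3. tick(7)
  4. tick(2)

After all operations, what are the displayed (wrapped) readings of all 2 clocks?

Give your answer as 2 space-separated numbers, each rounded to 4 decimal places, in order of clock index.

Answer: 13.5000 7.2000

Derivation:
After op 1 sync(0): ref=0.0000 raw=[0.0000 0.0000]
After op 2 sync(0): ref=0.0000 raw=[0.0000 0.0000]
After op 3 tick(7): ref=7.0000 raw=[10.5000 5.6000]
After op 4 tick(2): ref=9.0000 raw=[13.5000 7.2000]
Wrap final raw readings (mod 24): 13.5000 mod 24 = 13.5000; 7.2000 mod 24 = 7.2000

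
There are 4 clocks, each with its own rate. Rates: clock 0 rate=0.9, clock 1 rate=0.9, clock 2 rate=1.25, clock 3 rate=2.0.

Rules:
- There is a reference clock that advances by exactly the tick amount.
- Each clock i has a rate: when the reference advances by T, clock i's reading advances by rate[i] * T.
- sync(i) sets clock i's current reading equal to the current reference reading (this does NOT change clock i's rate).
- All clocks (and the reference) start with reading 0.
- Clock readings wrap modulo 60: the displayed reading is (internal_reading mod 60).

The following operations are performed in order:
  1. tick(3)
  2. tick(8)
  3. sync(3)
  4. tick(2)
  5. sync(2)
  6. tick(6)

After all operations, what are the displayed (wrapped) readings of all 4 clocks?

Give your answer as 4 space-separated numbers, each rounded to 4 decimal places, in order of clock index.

After op 1 tick(3): ref=3.0000 raw=[2.7000 2.7000 3.7500 6.0000]
After op 2 tick(8): ref=11.0000 raw=[9.9000 9.9000 13.7500 22.0000]
After op 3 sync(3): ref=11.0000 raw=[9.9000 9.9000 13.7500 11.0000]
After op 4 tick(2): ref=13.0000 raw=[11.7000 11.7000 16.2500 15.0000]
After op 5 sync(2): ref=13.0000 raw=[11.7000 11.7000 13.0000 15.0000]
After op 6 tick(6): ref=19.0000 raw=[17.1000 17.1000 20.5000 27.0000]
Wrap final raw readings (mod 60): 17.1000 mod 60 = 17.1000; 17.1000 mod 60 = 17.1000; 20.5000 mod 60 = 20.5000; 27.0000 mod 60 = 27.0000

Answer: 17.1000 17.1000 20.5000 27.0000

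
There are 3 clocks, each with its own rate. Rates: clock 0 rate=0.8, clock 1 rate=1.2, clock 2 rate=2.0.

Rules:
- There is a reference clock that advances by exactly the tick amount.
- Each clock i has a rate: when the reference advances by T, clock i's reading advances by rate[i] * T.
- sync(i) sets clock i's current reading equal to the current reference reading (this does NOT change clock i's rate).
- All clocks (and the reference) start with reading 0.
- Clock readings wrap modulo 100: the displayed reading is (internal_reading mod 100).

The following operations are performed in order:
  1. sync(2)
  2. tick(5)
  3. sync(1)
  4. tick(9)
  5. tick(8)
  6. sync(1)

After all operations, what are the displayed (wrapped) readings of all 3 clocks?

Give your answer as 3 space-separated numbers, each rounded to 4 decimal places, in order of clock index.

After op 1 sync(2): ref=0.0000 raw=[0.0000 0.0000 0.0000]
After op 2 tick(5): ref=5.0000 raw=[4.0000 6.0000 10.0000]
After op 3 sync(1): ref=5.0000 raw=[4.0000 5.0000 10.0000]
After op 4 tick(9): ref=14.0000 raw=[11.2000 15.8000 28.0000]
After op 5 tick(8): ref=22.0000 raw=[17.6000 25.4000 44.0000]
After op 6 sync(1): ref=22.0000 raw=[17.6000 22.0000 44.0000]
Wrap final raw readings (mod 100): 17.6000 mod 100 = 17.6000; 22.0000 mod 100 = 22.0000; 44.0000 mod 100 = 44.0000

Answer: 17.6000 22.0000 44.0000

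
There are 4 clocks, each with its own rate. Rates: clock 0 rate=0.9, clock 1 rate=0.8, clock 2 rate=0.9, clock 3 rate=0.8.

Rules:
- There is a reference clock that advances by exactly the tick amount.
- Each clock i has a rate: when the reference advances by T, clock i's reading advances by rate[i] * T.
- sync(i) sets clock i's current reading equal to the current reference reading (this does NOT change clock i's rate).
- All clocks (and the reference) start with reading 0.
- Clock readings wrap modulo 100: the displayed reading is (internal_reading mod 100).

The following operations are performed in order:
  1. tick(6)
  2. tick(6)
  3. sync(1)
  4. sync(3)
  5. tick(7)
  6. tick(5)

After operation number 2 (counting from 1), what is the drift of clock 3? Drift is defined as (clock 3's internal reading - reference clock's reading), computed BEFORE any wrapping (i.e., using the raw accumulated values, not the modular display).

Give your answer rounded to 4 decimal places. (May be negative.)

Answer: -2.4000

Derivation:
After op 1 tick(6): ref=6.0000 raw=[5.4000 4.8000 5.4000 4.8000]
After op 2 tick(6): ref=12.0000 raw=[10.8000 9.6000 10.8000 9.6000]
Drift of clock 3 after op 2: 9.6000 - 12.0000 = -2.4000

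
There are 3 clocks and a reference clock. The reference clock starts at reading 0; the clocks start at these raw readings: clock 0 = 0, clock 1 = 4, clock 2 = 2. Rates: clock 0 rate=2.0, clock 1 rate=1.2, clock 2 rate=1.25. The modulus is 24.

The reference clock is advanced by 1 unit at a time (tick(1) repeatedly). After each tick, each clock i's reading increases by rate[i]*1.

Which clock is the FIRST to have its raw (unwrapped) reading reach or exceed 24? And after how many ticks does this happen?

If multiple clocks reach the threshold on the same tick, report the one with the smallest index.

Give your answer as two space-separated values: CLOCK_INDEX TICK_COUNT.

Answer: 0 12

Derivation:
clock 0: start=0, rate=2.0, needs 24-0 = 24; ticks = ceil(24/2.0) = ceil(12.0000) = 12; reading at tick 12 = 0 + 2.0*12 = 24.0000
clock 1: start=4, rate=1.2, needs 24-4 = 20; ticks = ceil(20/1.2) = ceil(16.6667) = 17; reading at tick 17 = 4 + 1.2*17 = 24.4000
clock 2: start=2, rate=1.25, needs 24-2 = 22; ticks = ceil(22/1.25) = ceil(17.6000) = 18; reading at tick 18 = 2 + 1.25*18 = 24.5000
Minimum tick count = 12; winners = [0]; smallest index = 0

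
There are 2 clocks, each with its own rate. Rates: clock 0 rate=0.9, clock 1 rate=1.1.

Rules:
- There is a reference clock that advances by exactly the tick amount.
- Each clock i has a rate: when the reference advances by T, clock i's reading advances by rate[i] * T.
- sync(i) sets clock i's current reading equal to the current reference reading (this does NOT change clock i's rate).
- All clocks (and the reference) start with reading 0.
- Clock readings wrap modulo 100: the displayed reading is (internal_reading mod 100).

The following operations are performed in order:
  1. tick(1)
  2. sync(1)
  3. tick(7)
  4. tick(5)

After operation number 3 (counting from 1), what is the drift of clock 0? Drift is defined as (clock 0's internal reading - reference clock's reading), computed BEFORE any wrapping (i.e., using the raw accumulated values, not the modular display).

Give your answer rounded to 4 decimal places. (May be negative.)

Answer: -0.8000

Derivation:
After op 1 tick(1): ref=1.0000 raw=[0.9000 1.1000]
After op 2 sync(1): ref=1.0000 raw=[0.9000 1.0000]
After op 3 tick(7): ref=8.0000 raw=[7.2000 8.7000]
Drift of clock 0 after op 3: 7.2000 - 8.0000 = -0.8000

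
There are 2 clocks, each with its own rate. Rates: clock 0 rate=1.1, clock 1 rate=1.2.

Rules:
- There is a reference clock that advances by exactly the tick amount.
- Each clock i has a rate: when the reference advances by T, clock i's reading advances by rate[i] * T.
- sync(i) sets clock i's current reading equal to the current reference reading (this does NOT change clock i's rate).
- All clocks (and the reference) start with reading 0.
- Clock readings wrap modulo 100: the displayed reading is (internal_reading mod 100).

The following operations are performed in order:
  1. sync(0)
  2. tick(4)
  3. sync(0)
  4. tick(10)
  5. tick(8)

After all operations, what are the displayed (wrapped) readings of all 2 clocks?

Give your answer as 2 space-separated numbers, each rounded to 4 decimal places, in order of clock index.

After op 1 sync(0): ref=0.0000 raw=[0.0000 0.0000]
After op 2 tick(4): ref=4.0000 raw=[4.4000 4.8000]
After op 3 sync(0): ref=4.0000 raw=[4.0000 4.8000]
After op 4 tick(10): ref=14.0000 raw=[15.0000 16.8000]
After op 5 tick(8): ref=22.0000 raw=[23.8000 26.4000]
Wrap final raw readings (mod 100): 23.8000 mod 100 = 23.8000; 26.4000 mod 100 = 26.4000

Answer: 23.8000 26.4000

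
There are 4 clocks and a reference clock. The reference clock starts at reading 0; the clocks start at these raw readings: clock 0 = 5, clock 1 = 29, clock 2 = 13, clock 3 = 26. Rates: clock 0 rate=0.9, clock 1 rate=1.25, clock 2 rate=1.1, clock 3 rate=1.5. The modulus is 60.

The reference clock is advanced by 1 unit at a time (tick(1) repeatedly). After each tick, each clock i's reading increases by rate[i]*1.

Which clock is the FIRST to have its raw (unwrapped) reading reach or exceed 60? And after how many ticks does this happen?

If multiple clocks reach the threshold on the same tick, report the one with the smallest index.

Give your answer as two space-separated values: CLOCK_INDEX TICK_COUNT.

clock 0: start=5, rate=0.9, needs 60-5 = 55; ticks = ceil(55/0.9) = ceil(61.1111) = 62; reading at tick 62 = 5 + 0.9*62 = 60.8000
clock 1: start=29, rate=1.25, needs 60-29 = 31; ticks = ceil(31/1.25) = ceil(24.8000) = 25; reading at tick 25 = 29 + 1.25*25 = 60.2500
clock 2: start=13, rate=1.1, needs 60-13 = 47; ticks = ceil(47/1.1) = ceil(42.7273) = 43; reading at tick 43 = 13 + 1.1*43 = 60.3000
clock 3: start=26, rate=1.5, needs 60-26 = 34; ticks = ceil(34/1.5) = ceil(22.6667) = 23; reading at tick 23 = 26 + 1.5*23 = 60.5000
Minimum tick count = 23; winners = [3]; smallest index = 3

Answer: 3 23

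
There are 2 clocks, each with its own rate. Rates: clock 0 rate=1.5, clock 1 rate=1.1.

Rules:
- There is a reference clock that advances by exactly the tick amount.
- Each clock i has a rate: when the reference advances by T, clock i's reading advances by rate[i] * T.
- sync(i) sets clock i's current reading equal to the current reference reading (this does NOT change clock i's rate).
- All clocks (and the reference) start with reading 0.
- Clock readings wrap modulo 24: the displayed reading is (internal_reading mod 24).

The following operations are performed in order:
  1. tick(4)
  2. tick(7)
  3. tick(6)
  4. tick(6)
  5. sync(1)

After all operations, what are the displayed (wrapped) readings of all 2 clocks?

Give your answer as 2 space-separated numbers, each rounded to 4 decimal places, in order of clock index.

After op 1 tick(4): ref=4.0000 raw=[6.0000 4.4000]
After op 2 tick(7): ref=11.0000 raw=[16.5000 12.1000]
After op 3 tick(6): ref=17.0000 raw=[25.5000 18.7000]
After op 4 tick(6): ref=23.0000 raw=[34.5000 25.3000]
After op 5 sync(1): ref=23.0000 raw=[34.5000 23.0000]
Wrap final raw readings (mod 24): 34.5000 mod 24 = 10.5000; 23.0000 mod 24 = 23.0000

Answer: 10.5000 23.0000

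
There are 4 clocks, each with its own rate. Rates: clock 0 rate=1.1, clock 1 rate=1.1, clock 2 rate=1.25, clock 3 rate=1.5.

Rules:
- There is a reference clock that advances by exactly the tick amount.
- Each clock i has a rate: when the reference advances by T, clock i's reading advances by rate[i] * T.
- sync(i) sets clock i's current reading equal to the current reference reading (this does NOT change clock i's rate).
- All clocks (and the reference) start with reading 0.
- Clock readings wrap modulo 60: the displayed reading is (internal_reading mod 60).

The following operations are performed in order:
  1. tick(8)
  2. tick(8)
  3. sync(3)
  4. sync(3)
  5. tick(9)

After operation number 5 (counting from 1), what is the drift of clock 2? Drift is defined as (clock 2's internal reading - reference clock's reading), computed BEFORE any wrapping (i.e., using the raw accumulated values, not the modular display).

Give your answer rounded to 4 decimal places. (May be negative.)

Answer: 6.2500

Derivation:
After op 1 tick(8): ref=8.0000 raw=[8.8000 8.8000 10.0000 12.0000]
After op 2 tick(8): ref=16.0000 raw=[17.6000 17.6000 20.0000 24.0000]
After op 3 sync(3): ref=16.0000 raw=[17.6000 17.6000 20.0000 16.0000]
After op 4 sync(3): ref=16.0000 raw=[17.6000 17.6000 20.0000 16.0000]
After op 5 tick(9): ref=25.0000 raw=[27.5000 27.5000 31.2500 29.5000]
Drift of clock 2 after op 5: 31.2500 - 25.0000 = 6.2500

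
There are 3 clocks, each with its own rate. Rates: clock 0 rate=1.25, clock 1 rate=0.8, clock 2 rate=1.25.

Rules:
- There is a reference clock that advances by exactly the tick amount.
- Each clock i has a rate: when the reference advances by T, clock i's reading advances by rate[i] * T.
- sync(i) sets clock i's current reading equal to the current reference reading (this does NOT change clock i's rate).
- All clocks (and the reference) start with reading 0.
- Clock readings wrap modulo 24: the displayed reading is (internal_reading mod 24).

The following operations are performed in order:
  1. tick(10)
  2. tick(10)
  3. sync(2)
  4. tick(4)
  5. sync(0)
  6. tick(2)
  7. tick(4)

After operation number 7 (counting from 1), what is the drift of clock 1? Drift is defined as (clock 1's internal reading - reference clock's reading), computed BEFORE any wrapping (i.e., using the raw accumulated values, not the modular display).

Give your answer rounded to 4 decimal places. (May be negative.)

After op 1 tick(10): ref=10.0000 raw=[12.5000 8.0000 12.5000]
After op 2 tick(10): ref=20.0000 raw=[25.0000 16.0000 25.0000]
After op 3 sync(2): ref=20.0000 raw=[25.0000 16.0000 20.0000]
After op 4 tick(4): ref=24.0000 raw=[30.0000 19.2000 25.0000]
After op 5 sync(0): ref=24.0000 raw=[24.0000 19.2000 25.0000]
After op 6 tick(2): ref=26.0000 raw=[26.5000 20.8000 27.5000]
After op 7 tick(4): ref=30.0000 raw=[31.5000 24.0000 32.5000]
Drift of clock 1 after op 7: 24.0000 - 30.0000 = -6.0000

Answer: -6.0000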